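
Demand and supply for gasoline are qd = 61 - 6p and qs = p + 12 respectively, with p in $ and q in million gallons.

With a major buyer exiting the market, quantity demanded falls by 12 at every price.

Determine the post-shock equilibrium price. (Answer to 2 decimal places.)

Original equilibrium: 61 - 6p = p + 12 gives 49 = 7p, so p = 7 and q = 19.
The new curves are qd = 49 - 6p (demand) and qs = p + 12 (supply).
New equilibrium: 49 - 6p = p + 12 ⇒ 37 = 7p ⇒ p = 37/7 ≈ 5.2857, q = 121/7 ≈ 17.2857.

5.29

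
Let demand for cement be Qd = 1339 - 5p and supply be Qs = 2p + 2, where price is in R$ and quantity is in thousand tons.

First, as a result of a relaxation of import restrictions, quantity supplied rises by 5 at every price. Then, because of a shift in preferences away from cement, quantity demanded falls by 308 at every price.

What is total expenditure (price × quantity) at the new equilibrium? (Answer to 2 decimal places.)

Before the shock: 1339 - 5p = 2p + 2 ⇒ 1337 = 7p ⇒ p = 191, Q = 384.
With the change applied: demand Qd = 1031 - 5p, supply Qs = 2p + 7.
Clearing the new market: 1031 - 5p = 2p + 7, so p = 1024/7 ≈ 146.2857 and Q = 2097/7 ≈ 299.5714.
New expenditure = 146.2857 × 299.5714 = 43823.02.

43823.02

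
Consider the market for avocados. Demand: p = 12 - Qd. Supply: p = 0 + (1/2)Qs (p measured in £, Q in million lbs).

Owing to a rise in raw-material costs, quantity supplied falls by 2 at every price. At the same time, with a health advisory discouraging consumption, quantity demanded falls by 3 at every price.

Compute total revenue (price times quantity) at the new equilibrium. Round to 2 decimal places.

19.56

Before the shock: 12 - p = 2p ⇒ 12 = 3p ⇒ p = 4, Q = 8.
The new curves are Qd = 9 - p (demand) and Qs = 2p - 2 (supply).
Equate the new curves: 9 - p = 2p - 2, giving 11 = 3p, p = 11/3 ≈ 3.6667, Q = 16/3 ≈ 5.3333.
New expenditure = 3.6667 × 5.3333 = 19.56.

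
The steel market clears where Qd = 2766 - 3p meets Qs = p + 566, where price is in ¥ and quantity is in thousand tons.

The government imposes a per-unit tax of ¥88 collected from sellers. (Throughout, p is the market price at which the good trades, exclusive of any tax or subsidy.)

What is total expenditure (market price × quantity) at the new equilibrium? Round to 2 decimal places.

Before the shock: 2766 - 3p = p + 566 ⇒ 2200 = 4p ⇒ p = 550, Q = 1116.
Since sellers keep the price net of the tax, the effective supply curve becomes Qs = p + 478.
Equate the new curves: 2766 - 3p = p + 478, giving 2288 = 4p, p = 572, Q = 1050.
New expenditure = 572 × 1050 = 600600.00.

600600.00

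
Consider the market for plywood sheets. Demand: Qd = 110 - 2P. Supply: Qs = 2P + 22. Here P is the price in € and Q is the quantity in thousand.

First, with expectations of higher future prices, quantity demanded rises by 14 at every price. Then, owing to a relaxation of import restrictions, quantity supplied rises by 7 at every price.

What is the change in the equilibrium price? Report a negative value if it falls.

+1.75

Initially, 110 - 2P = 2P + 22, so 88 = 4P and P = 22, Q = 66.
After the shift, demand is Qd = 124 - 2P and supply is Qs = 2P + 29.
Setting them equal: 124 - 2P = 2P + 29 → 95 = 4P, so P = 23.75 and Q = 76.5.
ΔP = 23.75 − 22 = +1.75.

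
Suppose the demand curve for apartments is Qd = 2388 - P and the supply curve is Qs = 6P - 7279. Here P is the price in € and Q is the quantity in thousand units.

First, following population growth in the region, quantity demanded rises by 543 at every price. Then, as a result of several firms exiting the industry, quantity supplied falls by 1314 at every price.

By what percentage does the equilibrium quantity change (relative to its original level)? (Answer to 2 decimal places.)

+27.58

Before the shock: 2388 - P = 6P - 7279 ⇒ 9667 = 7P ⇒ P = 1381, Q = 1007.
After the shift, demand is Qd = 2931 - P and supply is Qs = 6P - 8593.
Clearing the new market: 2931 - P = 6P - 8593, so P = 11524/7 ≈ 1646.2857 and Q = 8993/7 ≈ 1284.7143.
%ΔQ = (1284.7143 − 1007) / 1007 × 100 = +27.58%.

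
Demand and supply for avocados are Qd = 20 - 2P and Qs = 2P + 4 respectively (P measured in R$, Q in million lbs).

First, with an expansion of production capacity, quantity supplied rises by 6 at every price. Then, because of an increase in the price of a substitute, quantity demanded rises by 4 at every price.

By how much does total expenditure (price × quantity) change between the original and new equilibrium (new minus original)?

Solve the original market: 20 - 2P = 2P + 4, hence P = 4 and Q = 12.
The shock moves the curves to Qd = 24 - 2P and Qs = 2P + 10.
New equilibrium: 24 - 2P = 2P + 10 ⇒ 14 = 4P ⇒ P = 3.5, Q = 17.
Expenditure moves from 4×12 = 48 to 3.5×17 = 59.5; change = +11.5.

+11.5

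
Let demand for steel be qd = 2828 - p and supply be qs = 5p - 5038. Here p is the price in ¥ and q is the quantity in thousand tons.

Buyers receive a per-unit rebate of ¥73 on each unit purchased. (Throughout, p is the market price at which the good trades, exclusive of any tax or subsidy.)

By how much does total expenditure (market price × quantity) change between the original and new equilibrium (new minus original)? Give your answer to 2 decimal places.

+98949.47

Original equilibrium: 2828 - p = 5p - 5038 gives 7866 = 6p, so p = 1311 and q = 1517.
Since buyers' out-of-pocket price is the market price minus the rebate, the effective demand curve becomes qd = 2901 - p.
Setting them equal: 2901 - p = 5p - 5038 → 7939 = 6p, so p = 7939/6 ≈ 1323.1667 and q = 9467/6 ≈ 1577.8333.
Expenditure moves from 1311×1517 = 1988787 to 1323.1667×1577.8333 = 2087736.4722; change = +98949.47.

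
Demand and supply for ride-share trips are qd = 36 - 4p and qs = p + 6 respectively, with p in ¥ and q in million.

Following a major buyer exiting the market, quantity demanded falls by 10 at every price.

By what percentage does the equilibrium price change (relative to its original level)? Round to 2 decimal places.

Solve the original market: 36 - 4p = p + 6, hence p = 6 and q = 12.
The new curves are qd = 26 - 4p (demand) and qs = p + 6 (supply).
New equilibrium: 26 - 4p = p + 6 ⇒ 20 = 5p ⇒ p = 4, q = 10.
%Δp = (4 − 6) / 6 × 100 = -33.33%.

-33.33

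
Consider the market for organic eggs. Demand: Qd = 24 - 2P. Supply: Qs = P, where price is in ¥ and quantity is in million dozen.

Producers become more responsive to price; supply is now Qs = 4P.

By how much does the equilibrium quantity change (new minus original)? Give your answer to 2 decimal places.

+8.00

Before the shock: 24 - 2P = P ⇒ 24 = 3P ⇒ P = 8, Q = 8.
The shock moves the curves to Qd = 24 - 2P and Qs = 4P.
Equate the new curves: 24 - 2P = 4P, giving 24 = 6P, P = 4, Q = 16.
ΔQ = 16 − 8 = +8.00.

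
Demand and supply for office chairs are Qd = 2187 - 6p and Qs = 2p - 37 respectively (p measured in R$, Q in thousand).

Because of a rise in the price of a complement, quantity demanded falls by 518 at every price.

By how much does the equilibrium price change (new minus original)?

-64.75

Initially, 2187 - 6p = 2p - 37, so 2224 = 8p and p = 278, Q = 519.
With the change applied: demand Qd = 1669 - 6p, supply Qs = 2p - 37.
Setting them equal: 1669 - 6p = 2p - 37 → 1706 = 8p, so p = 213.25 and Q = 389.5.
Δp = 213.25 − 278 = -64.75.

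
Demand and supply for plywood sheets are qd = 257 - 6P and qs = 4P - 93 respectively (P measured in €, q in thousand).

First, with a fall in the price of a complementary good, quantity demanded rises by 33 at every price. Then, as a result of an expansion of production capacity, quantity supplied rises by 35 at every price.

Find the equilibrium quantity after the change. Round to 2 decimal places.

Original equilibrium: 257 - 6P = 4P - 93 gives 350 = 10P, so P = 35 and q = 47.
After the shift, demand is qd = 290 - 6P and supply is qs = 4P - 58.
New equilibrium: 290 - 6P = 4P - 58 ⇒ 348 = 10P ⇒ P = 34.8, q = 81.2.

81.20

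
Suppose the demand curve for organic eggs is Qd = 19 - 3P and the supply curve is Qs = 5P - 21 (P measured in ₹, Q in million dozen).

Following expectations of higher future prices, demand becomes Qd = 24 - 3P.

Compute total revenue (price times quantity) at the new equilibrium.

40.078125

Original equilibrium: 19 - 3P = 5P - 21 gives 40 = 8P, so P = 5 and Q = 4.
The new curves are Qd = 24 - 3P (demand) and Qs = 5P - 21 (supply).
Setting them equal: 24 - 3P = 5P - 21 → 45 = 8P, so P = 5.625 and Q = 7.125.
New expenditure = 5.625 × 7.125 = 40.078125.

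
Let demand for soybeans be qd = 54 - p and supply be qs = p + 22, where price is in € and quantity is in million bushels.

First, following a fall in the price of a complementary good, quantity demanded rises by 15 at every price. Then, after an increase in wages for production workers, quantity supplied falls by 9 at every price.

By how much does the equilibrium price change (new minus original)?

+12

Original equilibrium: 54 - p = p + 22 gives 32 = 2p, so p = 16 and q = 38.
The new curves are qd = 69 - p (demand) and qs = p + 13 (supply).
Equate the new curves: 69 - p = p + 13, giving 56 = 2p, p = 28, q = 41.
Δp = 28 − 16 = +12.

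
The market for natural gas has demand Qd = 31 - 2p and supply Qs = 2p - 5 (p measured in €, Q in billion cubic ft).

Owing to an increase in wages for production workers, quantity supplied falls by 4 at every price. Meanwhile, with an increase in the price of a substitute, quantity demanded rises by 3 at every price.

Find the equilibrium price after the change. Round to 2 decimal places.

10.75

Initially, 31 - 2p = 2p - 5, so 36 = 4p and p = 9, Q = 13.
With the change applied: demand Qd = 34 - 2p, supply Qs = 2p - 9.
Equate the new curves: 34 - 2p = 2p - 9, giving 43 = 4p, p = 10.75, Q = 12.5.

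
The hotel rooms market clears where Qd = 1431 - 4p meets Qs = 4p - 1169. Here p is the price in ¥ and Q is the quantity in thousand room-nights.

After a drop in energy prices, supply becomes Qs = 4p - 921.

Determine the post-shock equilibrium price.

Solve the original market: 1431 - 4p = 4p - 1169, hence p = 325 and Q = 131.
The shock moves the curves to Qd = 1431 - 4p and Qs = 4p - 921.
Equate the new curves: 1431 - 4p = 4p - 921, giving 2352 = 8p, p = 294, Q = 255.

294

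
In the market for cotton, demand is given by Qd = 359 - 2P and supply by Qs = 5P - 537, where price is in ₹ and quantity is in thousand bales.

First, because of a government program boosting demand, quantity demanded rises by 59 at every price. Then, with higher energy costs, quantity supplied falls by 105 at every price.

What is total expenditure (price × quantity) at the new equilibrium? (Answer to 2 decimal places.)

17435.92

Original equilibrium: 359 - 2P = 5P - 537 gives 896 = 7P, so P = 128 and Q = 103.
The new curves are Qd = 418 - 2P (demand) and Qs = 5P - 642 (supply).
New equilibrium: 418 - 2P = 5P - 642 ⇒ 1060 = 7P ⇒ P = 1060/7 ≈ 151.4286, Q = 806/7 ≈ 115.1429.
New expenditure = 151.4286 × 115.1429 = 17435.92.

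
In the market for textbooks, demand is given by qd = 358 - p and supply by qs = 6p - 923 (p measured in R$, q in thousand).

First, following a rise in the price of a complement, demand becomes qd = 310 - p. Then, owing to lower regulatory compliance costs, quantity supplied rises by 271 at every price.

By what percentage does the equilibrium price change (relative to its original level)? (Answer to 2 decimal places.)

Initially, 358 - p = 6p - 923, so 1281 = 7p and p = 183, q = 175.
The new curves are qd = 310 - p (demand) and qs = 6p - 652 (supply).
Clearing the new market: 310 - p = 6p - 652, so p = 962/7 ≈ 137.4286 and q = 1208/7 ≈ 172.5714.
%Δp = (137.4286 − 183) / 183 × 100 = -24.90%.

-24.90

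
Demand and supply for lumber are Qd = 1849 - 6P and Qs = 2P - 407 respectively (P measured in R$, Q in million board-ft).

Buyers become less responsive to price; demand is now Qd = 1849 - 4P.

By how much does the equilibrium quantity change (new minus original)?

+188

Initially, 1849 - 6P = 2P - 407, so 2256 = 8P and P = 282, Q = 157.
After the shift, demand is Qd = 1849 - 4P and supply is Qs = 2P - 407.
Clearing the new market: 1849 - 4P = 2P - 407, so P = 376 and Q = 345.
ΔQ = 345 − 157 = +188.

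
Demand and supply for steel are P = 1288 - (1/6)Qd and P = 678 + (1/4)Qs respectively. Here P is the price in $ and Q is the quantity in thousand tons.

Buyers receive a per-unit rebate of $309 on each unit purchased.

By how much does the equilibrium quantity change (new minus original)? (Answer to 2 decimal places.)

Initially, 7728 - 6P = 4P - 2712, so 10440 = 10P and P = 1044, Q = 1464.
Since buyers' out-of-pocket price is the market price minus the rebate, the effective demand curve becomes Qd = 9582 - 6P.
Equate the new curves: 9582 - 6P = 4P - 2712, giving 12294 = 10P, P = 1229.4, Q = 2205.6.
ΔQ = 2205.6 − 1464 = +741.60.

+741.60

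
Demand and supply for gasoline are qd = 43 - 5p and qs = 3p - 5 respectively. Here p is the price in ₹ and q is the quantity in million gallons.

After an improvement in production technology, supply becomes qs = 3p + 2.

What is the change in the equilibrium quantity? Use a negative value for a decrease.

+4.375

Before the shock: 43 - 5p = 3p - 5 ⇒ 48 = 8p ⇒ p = 6, q = 13.
The shock moves the curves to qd = 43 - 5p and qs = 3p + 2.
Setting them equal: 43 - 5p = 3p + 2 → 41 = 8p, so p = 5.125 and q = 17.375.
Δq = 17.375 − 13 = +4.375.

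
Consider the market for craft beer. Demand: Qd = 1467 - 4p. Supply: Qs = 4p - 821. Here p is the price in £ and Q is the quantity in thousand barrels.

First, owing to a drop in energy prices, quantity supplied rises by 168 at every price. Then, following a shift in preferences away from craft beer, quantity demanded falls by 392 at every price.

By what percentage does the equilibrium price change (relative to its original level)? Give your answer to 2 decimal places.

Before the shock: 1467 - 4p = 4p - 821 ⇒ 2288 = 8p ⇒ p = 286, Q = 323.
The new curves are Qd = 1075 - 4p (demand) and Qs = 4p - 653 (supply).
Clearing the new market: 1075 - 4p = 4p - 653, so p = 216 and Q = 211.
%Δp = (216 − 286) / 286 × 100 = -24.48%.

-24.48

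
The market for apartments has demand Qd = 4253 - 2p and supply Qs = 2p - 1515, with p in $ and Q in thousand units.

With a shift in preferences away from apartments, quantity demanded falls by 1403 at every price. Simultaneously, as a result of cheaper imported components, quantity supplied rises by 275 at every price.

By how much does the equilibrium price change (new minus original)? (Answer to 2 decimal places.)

Initially, 4253 - 2p = 2p - 1515, so 5768 = 4p and p = 1442, Q = 1369.
The shock moves the curves to Qd = 2850 - 2p and Qs = 2p - 1240.
Equate the new curves: 2850 - 2p = 2p - 1240, giving 4090 = 4p, p = 1022.5, Q = 805.
Δp = 1022.5 − 1442 = -419.50.

-419.50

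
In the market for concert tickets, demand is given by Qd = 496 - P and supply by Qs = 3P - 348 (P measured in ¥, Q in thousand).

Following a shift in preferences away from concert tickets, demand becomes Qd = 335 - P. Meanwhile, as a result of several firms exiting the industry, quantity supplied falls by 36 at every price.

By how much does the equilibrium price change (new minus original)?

-31.25

Solve the original market: 496 - P = 3P - 348, hence P = 211 and Q = 285.
With the change applied: demand Qd = 335 - P, supply Qs = 3P - 384.
Equate the new curves: 335 - P = 3P - 384, giving 719 = 4P, P = 179.75, Q = 155.25.
ΔP = 179.75 − 211 = -31.25.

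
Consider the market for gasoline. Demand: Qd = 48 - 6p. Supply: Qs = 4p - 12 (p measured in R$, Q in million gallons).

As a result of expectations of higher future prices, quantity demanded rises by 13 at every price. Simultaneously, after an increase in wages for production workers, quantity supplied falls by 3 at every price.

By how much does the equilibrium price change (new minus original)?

Solve the original market: 48 - 6p = 4p - 12, hence p = 6 and Q = 12.
The shock moves the curves to Qd = 61 - 6p and Qs = 4p - 15.
Setting them equal: 61 - 6p = 4p - 15 → 76 = 10p, so p = 7.6 and Q = 15.4.
Δp = 7.6 − 6 = +1.6.

+1.6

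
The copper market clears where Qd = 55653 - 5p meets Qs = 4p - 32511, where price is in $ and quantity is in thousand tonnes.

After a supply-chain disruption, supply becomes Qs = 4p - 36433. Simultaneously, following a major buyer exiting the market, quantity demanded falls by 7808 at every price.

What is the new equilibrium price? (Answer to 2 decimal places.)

9364.22

Before the shock: 55653 - 5p = 4p - 32511 ⇒ 88164 = 9p ⇒ p = 9796, Q = 6673.
The shock moves the curves to Qd = 47845 - 5p and Qs = 4p - 36433.
Clearing the new market: 47845 - 5p = 4p - 36433, so p = 84278/9 ≈ 9364.2222 and Q = 9215/9 ≈ 1023.8889.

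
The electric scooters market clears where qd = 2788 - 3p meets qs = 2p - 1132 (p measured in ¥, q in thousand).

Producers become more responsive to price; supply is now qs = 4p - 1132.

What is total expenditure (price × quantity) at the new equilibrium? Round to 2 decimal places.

620480.00

Solve the original market: 2788 - 3p = 2p - 1132, hence p = 784 and q = 436.
With the change applied: demand qd = 2788 - 3p, supply qs = 4p - 1132.
Equate the new curves: 2788 - 3p = 4p - 1132, giving 3920 = 7p, p = 560, q = 1108.
New expenditure = 560 × 1108 = 620480.00.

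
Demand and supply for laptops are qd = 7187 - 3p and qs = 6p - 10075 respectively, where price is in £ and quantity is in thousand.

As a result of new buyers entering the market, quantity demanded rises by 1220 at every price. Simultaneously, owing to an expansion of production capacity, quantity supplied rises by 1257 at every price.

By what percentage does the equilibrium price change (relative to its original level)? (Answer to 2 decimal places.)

Original equilibrium: 7187 - 3p = 6p - 10075 gives 17262 = 9p, so p = 1918 and q = 1433.
With the change applied: demand qd = 8407 - 3p, supply qs = 6p - 8818.
Setting them equal: 8407 - 3p = 6p - 8818 → 17225 = 9p, so p = 17225/9 ≈ 1913.8889 and q = 7996/3 ≈ 2665.3333.
%Δp = (1913.8889 − 1918) / 1918 × 100 = -0.21%.

-0.21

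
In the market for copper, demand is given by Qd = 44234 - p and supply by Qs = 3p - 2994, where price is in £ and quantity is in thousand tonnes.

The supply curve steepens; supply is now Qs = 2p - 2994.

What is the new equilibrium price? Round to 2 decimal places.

Original equilibrium: 44234 - p = 3p - 2994 gives 47228 = 4p, so p = 11807 and Q = 32427.
The new curves are Qd = 44234 - p (demand) and Qs = 2p - 2994 (supply).
Setting them equal: 44234 - p = 2p - 2994 → 47228 = 3p, so p = 47228/3 ≈ 15742.6667 and Q = 85474/3 ≈ 28491.3333.

15742.67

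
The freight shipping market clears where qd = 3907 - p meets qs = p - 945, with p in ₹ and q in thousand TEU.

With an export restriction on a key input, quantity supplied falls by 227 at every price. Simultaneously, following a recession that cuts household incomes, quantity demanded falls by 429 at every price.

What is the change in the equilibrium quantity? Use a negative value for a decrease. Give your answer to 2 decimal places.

Before the shock: 3907 - p = p - 945 ⇒ 4852 = 2p ⇒ p = 2426, q = 1481.
After the shift, demand is qd = 3478 - p and supply is qs = p - 1172.
Clearing the new market: 3478 - p = p - 1172, so p = 2325 and q = 1153.
Δq = 1153 − 1481 = -328.00.

-328.00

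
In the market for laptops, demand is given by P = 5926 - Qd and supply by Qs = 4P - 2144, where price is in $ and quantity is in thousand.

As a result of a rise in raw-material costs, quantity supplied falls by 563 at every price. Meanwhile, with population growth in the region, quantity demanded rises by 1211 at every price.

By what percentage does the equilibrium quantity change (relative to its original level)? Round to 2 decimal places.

Initially, 5926 - P = 4P - 2144, so 8070 = 5P and P = 1614, Q = 4312.
After the shift, demand is Qd = 7137 - P and supply is Qs = 4P - 2707.
Equate the new curves: 7137 - P = 4P - 2707, giving 9844 = 5P, P = 1968.8, Q = 5168.2.
%ΔQ = (5168.2 − 4312) / 4312 × 100 = +19.86%.

+19.86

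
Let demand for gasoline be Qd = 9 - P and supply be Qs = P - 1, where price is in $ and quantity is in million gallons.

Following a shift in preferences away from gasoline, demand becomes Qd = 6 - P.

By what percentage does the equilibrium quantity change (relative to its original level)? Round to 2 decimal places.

Solve the original market: 9 - P = P - 1, hence P = 5 and Q = 4.
The shock moves the curves to Qd = 6 - P and Qs = P - 1.
Setting them equal: 6 - P = P - 1 → 7 = 2P, so P = 3.5 and Q = 2.5.
%ΔQ = (2.5 − 4) / 4 × 100 = -37.50%.

-37.50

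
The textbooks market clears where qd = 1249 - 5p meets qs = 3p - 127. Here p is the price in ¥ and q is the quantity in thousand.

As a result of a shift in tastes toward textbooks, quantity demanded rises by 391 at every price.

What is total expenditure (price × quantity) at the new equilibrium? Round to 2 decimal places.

118306.17

Before the shock: 1249 - 5p = 3p - 127 ⇒ 1376 = 8p ⇒ p = 172, q = 389.
The shock moves the curves to qd = 1640 - 5p and qs = 3p - 127.
Clearing the new market: 1640 - 5p = 3p - 127, so p = 220.875 and q = 535.625.
New expenditure = 220.875 × 535.625 = 118306.17.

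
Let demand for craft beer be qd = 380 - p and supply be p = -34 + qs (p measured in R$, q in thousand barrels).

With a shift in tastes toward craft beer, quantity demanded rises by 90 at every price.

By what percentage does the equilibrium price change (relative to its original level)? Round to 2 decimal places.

+26.01

Before the shock: 380 - p = p + 34 ⇒ 346 = 2p ⇒ p = 173, q = 207.
With the change applied: demand qd = 470 - p, supply qs = p + 34.
Setting them equal: 470 - p = p + 34 → 436 = 2p, so p = 218 and q = 252.
%Δp = (218 − 173) / 173 × 100 = +26.01%.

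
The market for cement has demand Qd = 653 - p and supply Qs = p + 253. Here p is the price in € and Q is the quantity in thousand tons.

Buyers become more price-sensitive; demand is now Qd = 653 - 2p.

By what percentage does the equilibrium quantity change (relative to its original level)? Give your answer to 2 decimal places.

Original equilibrium: 653 - p = p + 253 gives 400 = 2p, so p = 200 and Q = 453.
The new curves are Qd = 653 - 2p (demand) and Qs = p + 253 (supply).
Setting them equal: 653 - 2p = p + 253 → 400 = 3p, so p = 400/3 ≈ 133.3333 and Q = 1159/3 ≈ 386.3333.
%ΔQ = (386.3333 − 453) / 453 × 100 = -14.72%.

-14.72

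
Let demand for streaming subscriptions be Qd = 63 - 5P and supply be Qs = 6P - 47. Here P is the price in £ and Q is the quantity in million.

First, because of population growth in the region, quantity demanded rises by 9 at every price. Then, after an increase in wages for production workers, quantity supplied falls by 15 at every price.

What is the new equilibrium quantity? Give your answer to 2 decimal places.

Solve the original market: 63 - 5P = 6P - 47, hence P = 10 and Q = 13.
The new curves are Qd = 72 - 5P (demand) and Qs = 6P - 62 (supply).
Clearing the new market: 72 - 5P = 6P - 62, so P = 134/11 ≈ 12.1818 and Q = 122/11 ≈ 11.0909.

11.09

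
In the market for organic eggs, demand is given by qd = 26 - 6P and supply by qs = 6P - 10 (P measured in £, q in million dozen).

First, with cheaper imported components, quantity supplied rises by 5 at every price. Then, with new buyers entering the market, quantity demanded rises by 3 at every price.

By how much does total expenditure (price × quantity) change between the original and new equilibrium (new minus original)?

+10

Initially, 26 - 6P = 6P - 10, so 36 = 12P and P = 3, q = 8.
The new curves are qd = 29 - 6P (demand) and qs = 6P - 5 (supply).
Setting them equal: 29 - 6P = 6P - 5 → 34 = 12P, so P = 17/6 ≈ 2.8333 and q = 12.
Expenditure moves from 3×8 = 24 to 2.8333×12 = 34; change = +10.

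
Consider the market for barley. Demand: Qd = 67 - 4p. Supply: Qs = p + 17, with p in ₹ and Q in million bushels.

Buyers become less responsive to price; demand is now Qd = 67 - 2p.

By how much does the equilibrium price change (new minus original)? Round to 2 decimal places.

+6.67

Original equilibrium: 67 - 4p = p + 17 gives 50 = 5p, so p = 10 and Q = 27.
With the change applied: demand Qd = 67 - 2p, supply Qs = p + 17.
Clearing the new market: 67 - 2p = p + 17, so p = 50/3 ≈ 16.6667 and Q = 101/3 ≈ 33.6667.
Δp = 16.6667 − 10 = +6.67.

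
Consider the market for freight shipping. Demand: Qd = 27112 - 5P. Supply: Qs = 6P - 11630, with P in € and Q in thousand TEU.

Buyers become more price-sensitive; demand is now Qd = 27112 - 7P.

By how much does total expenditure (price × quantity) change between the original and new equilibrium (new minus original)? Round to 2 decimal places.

Original equilibrium: 27112 - 5P = 6P - 11630 gives 38742 = 11P, so P = 3522 and Q = 9502.
After the shift, demand is Qd = 27112 - 7P and supply is Qs = 6P - 11630.
Clearing the new market: 27112 - 7P = 6P - 11630, so P = 38742/13 ≈ 2980.1538 and Q = 81262/13 ≈ 6250.9231.
Expenditure moves from 3522×9502 = 33466044 to 2980.1538×6250.9231 = 18628712.4497; change = -14837331.55.

-14837331.55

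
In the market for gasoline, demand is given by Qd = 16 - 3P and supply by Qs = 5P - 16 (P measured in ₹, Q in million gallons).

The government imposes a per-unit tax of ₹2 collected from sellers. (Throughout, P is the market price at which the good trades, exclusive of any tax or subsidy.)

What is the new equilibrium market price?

Before the shock: 16 - 3P = 5P - 16 ⇒ 32 = 8P ⇒ P = 4, Q = 4.
Since sellers keep the price net of the tax, the effective supply curve becomes Qs = 5P - 26.
Clearing the new market: 16 - 3P = 5P - 26, so P = 5.25 and Q = 0.25.

5.25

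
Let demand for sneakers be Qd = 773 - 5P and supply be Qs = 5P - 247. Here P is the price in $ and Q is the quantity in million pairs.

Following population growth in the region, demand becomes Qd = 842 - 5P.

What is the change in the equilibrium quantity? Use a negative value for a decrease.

+34.5

Solve the original market: 773 - 5P = 5P - 247, hence P = 102 and Q = 263.
With the change applied: demand Qd = 842 - 5P, supply Qs = 5P - 247.
Equate the new curves: 842 - 5P = 5P - 247, giving 1089 = 10P, P = 108.9, Q = 297.5.
ΔQ = 297.5 − 263 = +34.5.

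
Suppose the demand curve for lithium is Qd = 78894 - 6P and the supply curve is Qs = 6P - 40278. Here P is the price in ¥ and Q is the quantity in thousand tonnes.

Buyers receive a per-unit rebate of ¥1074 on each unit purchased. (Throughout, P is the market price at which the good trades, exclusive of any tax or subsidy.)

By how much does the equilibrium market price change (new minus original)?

Before the shock: 78894 - 6P = 6P - 40278 ⇒ 119172 = 12P ⇒ P = 9931, Q = 19308.
Since buyers' out-of-pocket price is the market price minus the rebate, the effective demand curve becomes Qd = 85338 - 6P.
Equate the new curves: 85338 - 6P = 6P - 40278, giving 125616 = 12P, P = 10468, Q = 22530.
ΔP = 10468 − 9931 = +537.

+537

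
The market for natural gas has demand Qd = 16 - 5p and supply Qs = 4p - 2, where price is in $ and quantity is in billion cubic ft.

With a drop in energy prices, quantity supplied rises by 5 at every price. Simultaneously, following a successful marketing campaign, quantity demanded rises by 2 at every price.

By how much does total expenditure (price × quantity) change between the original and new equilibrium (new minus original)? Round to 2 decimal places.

Before the shock: 16 - 5p = 4p - 2 ⇒ 18 = 9p ⇒ p = 2, Q = 6.
The shock moves the curves to Qd = 18 - 5p and Qs = 4p + 3.
Setting them equal: 18 - 5p = 4p + 3 → 15 = 9p, so p = 5/3 ≈ 1.6667 and Q = 29/3 ≈ 9.6667.
Expenditure moves from 2×6 = 12 to 1.6667×9.6667 = 16.1111; change = +4.11.

+4.11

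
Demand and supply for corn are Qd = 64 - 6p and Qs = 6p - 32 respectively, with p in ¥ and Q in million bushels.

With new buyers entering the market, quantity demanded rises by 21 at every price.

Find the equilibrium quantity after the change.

Original equilibrium: 64 - 6p = 6p - 32 gives 96 = 12p, so p = 8 and Q = 16.
The shock moves the curves to Qd = 85 - 6p and Qs = 6p - 32.
Setting them equal: 85 - 6p = 6p - 32 → 117 = 12p, so p = 9.75 and Q = 26.5.

26.5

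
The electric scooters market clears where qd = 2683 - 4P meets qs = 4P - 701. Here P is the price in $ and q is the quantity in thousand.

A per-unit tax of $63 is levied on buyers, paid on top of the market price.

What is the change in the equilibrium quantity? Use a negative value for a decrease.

Initially, 2683 - 4P = 4P - 701, so 3384 = 8P and P = 423, q = 991.
Since buyers pay the price plus the tax, the effective demand curve becomes qd = 2431 - 4P.
New equilibrium: 2431 - 4P = 4P - 701 ⇒ 3132 = 8P ⇒ P = 391.5, q = 865.
Δq = 865 − 991 = -126.

-126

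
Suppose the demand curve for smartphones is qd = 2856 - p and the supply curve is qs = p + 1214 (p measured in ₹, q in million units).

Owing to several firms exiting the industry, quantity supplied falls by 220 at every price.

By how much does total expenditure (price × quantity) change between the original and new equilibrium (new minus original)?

+121440

Initially, 2856 - p = p + 1214, so 1642 = 2p and p = 821, q = 2035.
The new curves are qd = 2856 - p (demand) and qs = p + 994 (supply).
Clearing the new market: 2856 - p = p + 994, so p = 931 and q = 1925.
Expenditure moves from 821×2035 = 1670735 to 931×1925 = 1792175; change = +121440.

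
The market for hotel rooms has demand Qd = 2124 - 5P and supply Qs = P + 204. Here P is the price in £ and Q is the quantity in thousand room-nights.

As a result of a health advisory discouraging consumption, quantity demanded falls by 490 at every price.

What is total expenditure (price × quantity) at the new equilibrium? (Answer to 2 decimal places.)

Before the shock: 2124 - 5P = P + 204 ⇒ 1920 = 6P ⇒ P = 320, Q = 524.
After the shift, demand is Qd = 1634 - 5P and supply is Qs = P + 204.
Equate the new curves: 1634 - 5P = P + 204, giving 1430 = 6P, P = 715/3 ≈ 238.3333, Q = 1327/3 ≈ 442.3333.
New expenditure = 238.3333 × 442.3333 = 105422.78.

105422.78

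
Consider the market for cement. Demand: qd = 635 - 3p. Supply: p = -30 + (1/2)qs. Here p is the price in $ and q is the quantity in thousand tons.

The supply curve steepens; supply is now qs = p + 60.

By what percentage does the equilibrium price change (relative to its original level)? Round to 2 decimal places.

+25.00

Initially, 635 - 3p = 2p + 60, so 575 = 5p and p = 115, q = 290.
With the change applied: demand qd = 635 - 3p, supply qs = p + 60.
New equilibrium: 635 - 3p = p + 60 ⇒ 575 = 4p ⇒ p = 143.75, q = 203.75.
%Δp = (143.75 − 115) / 115 × 100 = +25.00%.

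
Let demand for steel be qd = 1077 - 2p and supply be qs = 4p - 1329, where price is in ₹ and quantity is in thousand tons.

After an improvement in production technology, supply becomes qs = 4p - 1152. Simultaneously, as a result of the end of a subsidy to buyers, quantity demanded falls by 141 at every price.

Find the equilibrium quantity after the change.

240

Original equilibrium: 1077 - 2p = 4p - 1329 gives 2406 = 6p, so p = 401 and q = 275.
The new curves are qd = 936 - 2p (demand) and qs = 4p - 1152 (supply).
Equate the new curves: 936 - 2p = 4p - 1152, giving 2088 = 6p, p = 348, q = 240.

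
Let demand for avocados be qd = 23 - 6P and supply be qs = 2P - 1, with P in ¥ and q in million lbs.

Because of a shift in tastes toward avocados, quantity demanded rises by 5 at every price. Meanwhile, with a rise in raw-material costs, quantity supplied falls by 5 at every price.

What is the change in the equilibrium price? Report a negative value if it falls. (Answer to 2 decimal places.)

+1.25

Solve the original market: 23 - 6P = 2P - 1, hence P = 3 and q = 5.
The shock moves the curves to qd = 28 - 6P and qs = 2P - 6.
Equate the new curves: 28 - 6P = 2P - 6, giving 34 = 8P, P = 4.25, q = 2.5.
ΔP = 4.25 − 3 = +1.25.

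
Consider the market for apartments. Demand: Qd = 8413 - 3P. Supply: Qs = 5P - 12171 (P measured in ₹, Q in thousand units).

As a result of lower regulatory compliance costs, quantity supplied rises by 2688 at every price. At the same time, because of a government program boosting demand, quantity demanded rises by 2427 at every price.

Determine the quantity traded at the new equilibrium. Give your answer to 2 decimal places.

Initially, 8413 - 3P = 5P - 12171, so 20584 = 8P and P = 2573, Q = 694.
The new curves are Qd = 10840 - 3P (demand) and Qs = 5P - 9483 (supply).
Equate the new curves: 10840 - 3P = 5P - 9483, giving 20323 = 8P, P = 2540.375, Q = 3218.875.

3218.88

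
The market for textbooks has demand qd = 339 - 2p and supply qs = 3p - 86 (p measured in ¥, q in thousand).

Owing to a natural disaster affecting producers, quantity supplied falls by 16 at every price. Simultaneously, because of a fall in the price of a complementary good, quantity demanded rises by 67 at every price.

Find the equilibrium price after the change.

Solve the original market: 339 - 2p = 3p - 86, hence p = 85 and q = 169.
With the change applied: demand qd = 406 - 2p, supply qs = 3p - 102.
Clearing the new market: 406 - 2p = 3p - 102, so p = 101.6 and q = 202.8.

101.6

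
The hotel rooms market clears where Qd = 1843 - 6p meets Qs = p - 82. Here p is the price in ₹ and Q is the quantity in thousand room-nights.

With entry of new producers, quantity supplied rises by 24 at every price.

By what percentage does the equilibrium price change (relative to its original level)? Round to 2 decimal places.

Initially, 1843 - 6p = p - 82, so 1925 = 7p and p = 275, Q = 193.
The shock moves the curves to Qd = 1843 - 6p and Qs = p - 58.
Equate the new curves: 1843 - 6p = p - 58, giving 1901 = 7p, p = 1901/7 ≈ 271.5714, Q = 1495/7 ≈ 213.5714.
%Δp = (271.5714 − 275) / 275 × 100 = -1.25%.

-1.25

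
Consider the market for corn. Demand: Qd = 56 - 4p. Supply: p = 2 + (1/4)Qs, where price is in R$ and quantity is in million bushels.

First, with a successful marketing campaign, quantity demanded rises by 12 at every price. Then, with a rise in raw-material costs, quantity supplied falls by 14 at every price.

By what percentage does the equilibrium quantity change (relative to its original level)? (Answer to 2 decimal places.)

-4.17

Original equilibrium: 56 - 4p = 4p - 8 gives 64 = 8p, so p = 8 and Q = 24.
After the shift, demand is Qd = 68 - 4p and supply is Qs = 4p - 22.
Clearing the new market: 68 - 4p = 4p - 22, so p = 11.25 and Q = 23.
%ΔQ = (23 − 24) / 24 × 100 = -4.17%.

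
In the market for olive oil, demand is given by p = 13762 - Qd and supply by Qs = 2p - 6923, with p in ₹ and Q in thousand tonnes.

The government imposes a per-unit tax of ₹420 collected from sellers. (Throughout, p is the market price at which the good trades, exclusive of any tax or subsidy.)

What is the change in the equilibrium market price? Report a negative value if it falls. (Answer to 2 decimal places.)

+280.00

Initially, 13762 - p = 2p - 6923, so 20685 = 3p and p = 6895, Q = 6867.
Since sellers keep the price net of the tax, the effective supply curve becomes Qs = 2p - 7763.
Setting them equal: 13762 - p = 2p - 7763 → 21525 = 3p, so p = 7175 and Q = 6587.
Δp = 7175 − 6895 = +280.00.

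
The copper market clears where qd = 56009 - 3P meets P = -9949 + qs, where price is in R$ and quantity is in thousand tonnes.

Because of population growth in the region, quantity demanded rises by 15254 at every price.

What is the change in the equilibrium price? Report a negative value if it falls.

Original equilibrium: 56009 - 3P = P + 9949 gives 46060 = 4P, so P = 11515 and q = 21464.
After the shift, demand is qd = 71263 - 3P and supply is qs = P + 9949.
New equilibrium: 71263 - 3P = P + 9949 ⇒ 61314 = 4P ⇒ P = 15328.5, q = 25277.5.
ΔP = 15328.5 − 11515 = +3813.5.

+3813.5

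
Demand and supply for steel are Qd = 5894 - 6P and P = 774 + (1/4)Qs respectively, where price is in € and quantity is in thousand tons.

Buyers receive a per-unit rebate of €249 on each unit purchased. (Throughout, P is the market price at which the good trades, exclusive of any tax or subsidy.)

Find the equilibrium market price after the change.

1048.4

Before the shock: 5894 - 6P = 4P - 3096 ⇒ 8990 = 10P ⇒ P = 899, Q = 500.
Since buyers' out-of-pocket price is the market price minus the rebate, the effective demand curve becomes Qd = 7388 - 6P.
New equilibrium: 7388 - 6P = 4P - 3096 ⇒ 10484 = 10P ⇒ P = 1048.4, Q = 1097.6.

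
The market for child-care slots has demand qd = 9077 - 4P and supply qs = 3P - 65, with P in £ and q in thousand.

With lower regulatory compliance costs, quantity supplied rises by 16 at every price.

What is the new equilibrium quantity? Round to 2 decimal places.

3862.14

Original equilibrium: 9077 - 4P = 3P - 65 gives 9142 = 7P, so P = 1306 and q = 3853.
With the change applied: demand qd = 9077 - 4P, supply qs = 3P - 49.
Equate the new curves: 9077 - 4P = 3P - 49, giving 9126 = 7P, P = 9126/7 ≈ 1303.7143, q = 27035/7 ≈ 3862.1429.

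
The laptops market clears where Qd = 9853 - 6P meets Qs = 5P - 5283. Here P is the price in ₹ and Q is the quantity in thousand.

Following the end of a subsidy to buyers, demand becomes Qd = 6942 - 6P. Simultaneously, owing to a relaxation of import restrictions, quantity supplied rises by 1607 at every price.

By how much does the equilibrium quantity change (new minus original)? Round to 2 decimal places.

Solve the original market: 9853 - 6P = 5P - 5283, hence P = 1376 and Q = 1597.
With the change applied: demand Qd = 6942 - 6P, supply Qs = 5P - 3676.
New equilibrium: 6942 - 6P = 5P - 3676 ⇒ 10618 = 11P ⇒ P = 10618/11 ≈ 965.2727, Q = 12654/11 ≈ 1150.3636.
ΔQ = 1150.3636 − 1597 = -446.64.

-446.64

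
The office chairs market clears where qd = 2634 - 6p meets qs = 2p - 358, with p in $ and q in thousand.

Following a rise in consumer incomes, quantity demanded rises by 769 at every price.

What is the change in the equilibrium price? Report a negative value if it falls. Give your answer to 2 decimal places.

Initially, 2634 - 6p = 2p - 358, so 2992 = 8p and p = 374, q = 390.
After the shift, demand is qd = 3403 - 6p and supply is qs = 2p - 358.
New equilibrium: 3403 - 6p = 2p - 358 ⇒ 3761 = 8p ⇒ p = 470.125, q = 582.25.
Δp = 470.125 − 374 = +96.13.

+96.13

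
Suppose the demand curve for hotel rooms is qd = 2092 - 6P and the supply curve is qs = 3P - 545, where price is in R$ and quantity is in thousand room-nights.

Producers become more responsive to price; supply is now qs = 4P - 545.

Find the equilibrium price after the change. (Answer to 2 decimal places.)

263.70

Original equilibrium: 2092 - 6P = 3P - 545 gives 2637 = 9P, so P = 293 and q = 334.
The new curves are qd = 2092 - 6P (demand) and qs = 4P - 545 (supply).
New equilibrium: 2092 - 6P = 4P - 545 ⇒ 2637 = 10P ⇒ P = 263.7, q = 509.8.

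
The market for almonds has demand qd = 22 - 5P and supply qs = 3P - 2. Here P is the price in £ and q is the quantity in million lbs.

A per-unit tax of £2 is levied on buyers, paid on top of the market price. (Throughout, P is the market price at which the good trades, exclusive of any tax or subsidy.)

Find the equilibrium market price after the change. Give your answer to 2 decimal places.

Original equilibrium: 22 - 5P = 3P - 2 gives 24 = 8P, so P = 3 and q = 7.
Since buyers pay the price plus the tax, the effective demand curve becomes qd = 12 - 5P.
Clearing the new market: 12 - 5P = 3P - 2, so P = 1.75 and q = 3.25.

1.75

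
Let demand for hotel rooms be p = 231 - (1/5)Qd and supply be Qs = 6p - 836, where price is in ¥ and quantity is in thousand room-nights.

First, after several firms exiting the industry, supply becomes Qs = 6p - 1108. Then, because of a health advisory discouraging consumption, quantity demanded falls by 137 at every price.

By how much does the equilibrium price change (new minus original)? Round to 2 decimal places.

Initially, 1155 - 5p = 6p - 836, so 1991 = 11p and p = 181, Q = 250.
The shock moves the curves to Qd = 1018 - 5p and Qs = 6p - 1108.
Equate the new curves: 1018 - 5p = 6p - 1108, giving 2126 = 11p, p = 2126/11 ≈ 193.2727, Q = 568/11 ≈ 51.6364.
Δp = 193.2727 − 181 = +12.27.

+12.27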